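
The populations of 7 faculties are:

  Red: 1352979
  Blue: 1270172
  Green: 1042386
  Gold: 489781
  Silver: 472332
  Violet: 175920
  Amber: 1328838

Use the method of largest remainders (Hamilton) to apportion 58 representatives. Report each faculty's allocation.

Total 6132408; standard divisor 6132408/58 ≈ 105731.172.
Standard quotas: Red 12.7964, Blue 12.0132, Green 9.8588, Gold 4.6323, Silver 4.4673, Violet 1.6638, Amber 12.5681.
Lower quotas: Red 12, Blue 12, Green 9, Gold 4, Silver 4, Violet 1, Amber 12 (sum 54, leaving 4 seats).
Remainders in descending order: Green 0.8588, Red 0.7964, Violet 0.6638, Gold 0.6323, Amber 0.5681, Silver 0.4673, Blue 0.0132.
Largest remainders: Green, Red, Violet, Gold receive the extra seats.

Red 13, Blue 12, Green 10, Gold 5, Silver 4, Violet 2, Amber 12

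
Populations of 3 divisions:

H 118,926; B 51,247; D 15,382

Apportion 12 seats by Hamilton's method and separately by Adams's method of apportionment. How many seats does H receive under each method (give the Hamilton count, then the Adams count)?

Hamilton: H 8, B 3, D 1.
Adams: H 7, B 4, D 1.
H gets 8 under Hamilton and 7 under Adams.

8 and 7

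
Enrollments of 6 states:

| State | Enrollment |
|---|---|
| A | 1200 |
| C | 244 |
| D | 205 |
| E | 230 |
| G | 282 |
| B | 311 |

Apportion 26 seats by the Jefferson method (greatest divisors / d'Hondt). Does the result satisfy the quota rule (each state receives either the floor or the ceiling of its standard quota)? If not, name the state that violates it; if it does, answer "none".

Standard quotas: A 12.621, C 2.566, D 2.156, E 2.419, G 2.966, B 3.271.
Jefferson allocation: A 14, C 2, D 2, E 2, G 3, B 3.
A has quota 12.621 (lower 12, upper 13) but receives 14 — outside the quota interval.

A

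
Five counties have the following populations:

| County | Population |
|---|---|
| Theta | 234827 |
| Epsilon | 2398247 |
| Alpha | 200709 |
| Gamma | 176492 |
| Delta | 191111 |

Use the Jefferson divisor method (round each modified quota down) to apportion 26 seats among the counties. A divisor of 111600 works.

Theta 2, Epsilon 21, Alpha 1, Gamma 1, Delta 1

With modified divisor 111600: modified quotas Theta 2.104, Epsilon 21.490, Alpha 1.798, Gamma 1.581, Delta 1.712.
Rounding down: Theta 2, Epsilon 21, Alpha 1, Gamma 1, Delta 1 (total 26).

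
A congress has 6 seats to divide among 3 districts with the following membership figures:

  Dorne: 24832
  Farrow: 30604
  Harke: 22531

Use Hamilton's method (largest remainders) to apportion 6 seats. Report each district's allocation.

Standard divisor: 77967 ÷ 6 ≈ 12994.5.
Standard quotas: Dorne 1.9110, Farrow 2.3552, Harke 1.7339.
Lower quotas: Dorne 1, Farrow 2, Harke 1 (sum 4, leaving 2 seats).
Remainders in descending order: Dorne 0.9110, Harke 0.7339, Farrow 0.3552.
The surplus seats go to Dorne, Harke.

Dorne 2; Farrow 2; Harke 2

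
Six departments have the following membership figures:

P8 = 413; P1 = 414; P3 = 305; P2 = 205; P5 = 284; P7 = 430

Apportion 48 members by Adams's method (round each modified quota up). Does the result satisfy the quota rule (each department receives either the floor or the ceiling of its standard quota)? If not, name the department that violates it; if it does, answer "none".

none

Standard quotas: P8 9.666, P1 9.689, P3 7.138, P2 4.798, P5 6.647, P7 10.063.
Adams allocation: P8 9, P1 10, P3 7, P2 5, P5 7, P7 10.
Every allocation lies between the lower and upper quota.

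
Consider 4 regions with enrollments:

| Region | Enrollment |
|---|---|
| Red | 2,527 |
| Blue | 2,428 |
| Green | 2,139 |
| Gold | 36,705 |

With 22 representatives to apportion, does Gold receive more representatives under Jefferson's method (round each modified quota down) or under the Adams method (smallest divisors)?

Jefferson: Red 1, Blue 1, Green 1, Gold 19.
Adams: Red 2, Blue 2, Green 1, Gold 17.
Gold gets 19 under Jefferson and 17 under Adams.

Jefferson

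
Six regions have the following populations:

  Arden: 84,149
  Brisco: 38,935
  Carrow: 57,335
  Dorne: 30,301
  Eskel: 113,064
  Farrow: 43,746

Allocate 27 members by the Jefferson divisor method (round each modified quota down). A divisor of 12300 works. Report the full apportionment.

With modified divisor 12300: modified quotas Arden 6.841, Brisco 3.165, Carrow 4.661, Dorne 2.463, Eskel 9.192, Farrow 3.557.
Rounding down: Arden 6, Brisco 3, Carrow 4, Dorne 2, Eskel 9, Farrow 3 (total 27).

Arden 6, Brisco 3, Carrow 4, Dorne 2, Eskel 9, Farrow 3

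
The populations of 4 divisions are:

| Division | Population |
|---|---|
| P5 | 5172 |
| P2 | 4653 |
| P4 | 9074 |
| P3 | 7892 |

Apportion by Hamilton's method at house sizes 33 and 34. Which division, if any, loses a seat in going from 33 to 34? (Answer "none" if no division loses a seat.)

At 33 seats: P5 6, P2 6, P4 11, P3 10.
At 34 seats: P5 7, P2 6, P4 11, P3 10.
No division's allocation decreased.

none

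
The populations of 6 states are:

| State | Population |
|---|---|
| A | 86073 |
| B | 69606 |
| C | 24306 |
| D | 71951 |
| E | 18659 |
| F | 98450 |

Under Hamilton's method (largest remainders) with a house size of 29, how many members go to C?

2

Standard divisor: 369045 ÷ 29 ≈ 12725.69.
Standard quotas: A 6.7637, B 5.4697, C 1.9100, D 5.6540, E 1.4662, F 7.7363.
Lower quotas: A 6, B 5, C 1, D 5, E 1, F 7 (sum 25, leaving 4 seats).
Remainders in descending order: C 0.9100, A 0.7637, F 0.7363, D 0.6540, B 0.4697, E 0.4662.
Largest remainders: C, A, F, D receive the extra seats.
C receives 2.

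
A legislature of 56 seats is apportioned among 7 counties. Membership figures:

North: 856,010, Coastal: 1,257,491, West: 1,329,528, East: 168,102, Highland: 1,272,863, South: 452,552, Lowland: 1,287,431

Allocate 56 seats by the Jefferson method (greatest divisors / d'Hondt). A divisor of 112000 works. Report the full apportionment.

With modified divisor 112000: modified quotas North 7.643, Coastal 11.228, West 11.871, East 1.501, Highland 11.365, South 4.041, Lowland 11.495.
Rounding down: North 7, Coastal 11, West 11, East 1, Highland 11, South 4, Lowland 11 (total 56).

North=7, Coastal=11, West=11, East=1, Highland=11, South=4, Lowland=11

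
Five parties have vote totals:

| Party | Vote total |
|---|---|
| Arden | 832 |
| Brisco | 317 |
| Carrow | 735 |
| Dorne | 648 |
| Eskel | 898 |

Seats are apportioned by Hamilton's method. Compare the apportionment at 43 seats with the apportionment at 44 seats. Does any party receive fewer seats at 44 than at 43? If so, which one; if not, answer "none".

none

At 43 seats: Arden 11, Brisco 4, Carrow 9, Dorne 8, Eskel 11.
At 44 seats: Arden 11, Brisco 4, Carrow 9, Dorne 8, Eskel 12.
No party's allocation decreased.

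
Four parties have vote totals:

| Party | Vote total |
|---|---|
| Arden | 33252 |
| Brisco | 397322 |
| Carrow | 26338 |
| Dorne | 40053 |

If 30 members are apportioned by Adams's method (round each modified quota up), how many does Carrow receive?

Standard divisor 496965/30 ≈ 16565.5; standard quotas: Arden 2.007, Brisco 23.985, Carrow 1.590, Dorne 2.418.
Rounding up gives 3, 24, 2, 3 = 32 seats, so the divisor must be adjusted.
With modified divisor 17700: modified quotas Arden 1.879, Brisco 22.448, Carrow 1.488, Dorne 2.263.
Rounding up: Arden 2, Brisco 23, Carrow 2, Dorne 3 (total 30).
Carrow receives 2.

2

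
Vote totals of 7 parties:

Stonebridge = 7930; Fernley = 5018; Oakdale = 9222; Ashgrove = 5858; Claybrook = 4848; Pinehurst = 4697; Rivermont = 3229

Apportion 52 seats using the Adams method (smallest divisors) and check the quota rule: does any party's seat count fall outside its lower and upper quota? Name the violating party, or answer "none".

none

Standard quotas: Stonebridge 10.106, Fernley 6.395, Oakdale 11.753, Ashgrove 7.466, Claybrook 6.179, Pinehurst 5.986, Rivermont 4.115.
Adams allocation: Stonebridge 10, Fernley 6, Oakdale 12, Ashgrove 8, Claybrook 6, Pinehurst 6, Rivermont 4.
Every allocation lies between the lower and upper quota.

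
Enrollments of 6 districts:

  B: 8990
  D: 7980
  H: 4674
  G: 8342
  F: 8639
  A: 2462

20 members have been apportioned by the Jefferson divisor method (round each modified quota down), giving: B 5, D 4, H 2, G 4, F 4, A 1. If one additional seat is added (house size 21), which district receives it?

F

Priority for the next seat is population ÷ (current seats + 1).
Priorities: B 1498.333, D 1596.000, H 1558.000, G 1668.400, F 1727.800, A 1231.000.
Highest priority: F.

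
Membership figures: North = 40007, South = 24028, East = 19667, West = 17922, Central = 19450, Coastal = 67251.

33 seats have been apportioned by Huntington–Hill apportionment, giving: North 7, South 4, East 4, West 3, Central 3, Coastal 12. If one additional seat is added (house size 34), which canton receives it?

Central

Priority for the next seat is population ÷ (√(s·(s+1))).
Priorities: North 5346.160, South 5372.824, East 4397.675, West 5173.636, Central 5614.731, Coastal 5384.389.
Highest priority: Central.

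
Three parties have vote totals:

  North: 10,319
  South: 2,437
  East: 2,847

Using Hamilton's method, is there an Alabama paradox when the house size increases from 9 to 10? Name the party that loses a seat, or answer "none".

none

At 9 seats: North 6, South 1, East 2.
At 10 seats: North 7, South 1, East 2.
No party's allocation decreased.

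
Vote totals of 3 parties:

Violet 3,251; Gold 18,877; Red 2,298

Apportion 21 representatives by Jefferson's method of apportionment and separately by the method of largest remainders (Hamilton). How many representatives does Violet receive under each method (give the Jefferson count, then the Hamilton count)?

Jefferson: Violet 2, Gold 17, Red 2.
Hamilton: Violet 3, Gold 16, Red 2.
Violet gets 2 under Jefferson and 3 under Hamilton.

2 and 3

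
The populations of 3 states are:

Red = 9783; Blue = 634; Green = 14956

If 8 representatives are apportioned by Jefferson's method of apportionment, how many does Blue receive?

Standard divisor 25373/8 ≈ 3171.625; standard quotas: Red 3.085, Blue 0.200, Green 4.716.
Rounding down gives 3, 0, 4 = 7 seats, so the divisor must be adjusted.
With modified divisor 2700: modified quotas Red 3.623, Blue 0.235, Green 5.539.
Rounding down: Red 3, Blue 0, Green 5 (total 8).
Blue receives 0.

0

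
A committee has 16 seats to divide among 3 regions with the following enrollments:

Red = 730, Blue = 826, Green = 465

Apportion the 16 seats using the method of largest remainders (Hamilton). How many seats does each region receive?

Red 6, Blue 6, Green 4

The standard divisor is 2021/16 ≈ 126.312.
Standard quotas: Red 5.779, Blue 6.539, Green 3.681.
Lower quotas: Red 5, Blue 6, Green 3 (sum 14, leaving 2 seats).
Remainders in descending order: Red 0.779, Green 0.681, Blue 0.539.
Largest remainders: Red, Green receive the extra seats.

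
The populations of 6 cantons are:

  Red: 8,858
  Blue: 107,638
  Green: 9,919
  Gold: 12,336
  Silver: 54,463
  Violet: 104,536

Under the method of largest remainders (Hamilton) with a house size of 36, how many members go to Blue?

Standard divisor: 297750 ÷ 36 ≈ 8270.833.
Standard quotas: Red 1.0710, Blue 13.0142, Green 1.1993, Gold 1.4915, Silver 6.5849, Violet 12.6391.
Lower quotas: Red 1, Blue 13, Green 1, Gold 1, Silver 6, Violet 12 (sum 34, leaving 2 seats).
Remainders in descending order: Violet 0.6391, Silver 0.5849, Gold 0.4915, Green 0.1993, Red 0.0710, Blue 0.0142.
The surplus seats go to Violet, Silver.
Blue receives 13.

13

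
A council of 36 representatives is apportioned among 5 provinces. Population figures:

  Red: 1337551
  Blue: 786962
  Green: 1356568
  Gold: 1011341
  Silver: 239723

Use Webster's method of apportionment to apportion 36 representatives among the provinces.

Standard divisor 4732145/36 ≈ 131448.472; standard quotas: Red 10.175, Blue 5.987, Green 10.320, Gold 7.694, Silver 1.824.
Rounding to the nearest integer gives Red 10, Blue 6, Green 10, Gold 8, Silver 2 — total 36, matching the house size, so no adjustment is needed.

Red=10; Blue=6; Green=10; Gold=8; Silver=2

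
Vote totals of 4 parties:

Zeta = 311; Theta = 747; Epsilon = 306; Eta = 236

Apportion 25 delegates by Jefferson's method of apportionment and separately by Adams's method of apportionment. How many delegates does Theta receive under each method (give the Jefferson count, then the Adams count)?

12 and 11

Jefferson: Zeta 5, Theta 12, Epsilon 5, Eta 3.
Adams: Zeta 5, Theta 11, Epsilon 5, Eta 4.
Theta gets 12 under Jefferson and 11 under Adams.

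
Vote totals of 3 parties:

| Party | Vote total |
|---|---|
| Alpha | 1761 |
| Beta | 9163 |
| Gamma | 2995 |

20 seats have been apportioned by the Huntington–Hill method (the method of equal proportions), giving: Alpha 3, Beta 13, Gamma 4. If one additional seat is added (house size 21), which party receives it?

Priority for the next seat is population ÷ (√(s·(s+1))).
Priorities: Alpha 508.357, Beta 679.207, Gamma 669.702.
Highest priority: Beta.

Beta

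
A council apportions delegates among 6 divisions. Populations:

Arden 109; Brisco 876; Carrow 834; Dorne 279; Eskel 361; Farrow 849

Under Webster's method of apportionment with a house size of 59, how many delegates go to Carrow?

15

Standard divisor 3308/59 ≈ 56.068; standard quotas: Arden 1.944, Brisco 15.624, Carrow 14.875, Dorne 4.976, Eskel 6.439, Farrow 15.142.
Rounding to the nearest integer gives Arden 2, Brisco 16, Carrow 15, Dorne 5, Eskel 6, Farrow 15 — total 59, matching the house size, so no adjustment is needed.
Carrow receives 15.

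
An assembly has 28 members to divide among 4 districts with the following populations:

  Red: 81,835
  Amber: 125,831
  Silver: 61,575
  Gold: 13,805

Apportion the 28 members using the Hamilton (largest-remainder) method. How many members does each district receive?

Red: 8, Amber: 13, Silver: 6, Gold: 1

Standard divisor: 283046 ÷ 28 ≈ 10108.786.
Standard quotas: Red 8.0954, Amber 12.4477, Silver 6.0912, Gold 1.3656.
Lower quotas: Red 8, Amber 12, Silver 6, Gold 1 (sum 27, leaving 1 seat).
Remainders in descending order: Amber 0.4477, Gold 0.3656, Red 0.0954, Silver 0.0912.
The surplus seat goes to Amber.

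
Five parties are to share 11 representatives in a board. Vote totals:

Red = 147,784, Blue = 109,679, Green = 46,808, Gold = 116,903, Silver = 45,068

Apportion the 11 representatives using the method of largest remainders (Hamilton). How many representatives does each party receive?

Red 3, Blue 3, Green 1, Gold 3, Silver 1

Total 466242; standard divisor 466242/11 ≈ 42385.636.
Standard quotas: Red 3.4867, Blue 2.5876, Green 1.1043, Gold 2.7581, Silver 1.0633.
Lower quotas: Red 3, Blue 2, Green 1, Gold 2, Silver 1 (sum 9, leaving 2 seats).
Remainders in descending order: Gold 0.7581, Blue 0.5876, Red 0.4867, Green 0.1043, Silver 0.0633.
The surplus seats go to Gold, Blue.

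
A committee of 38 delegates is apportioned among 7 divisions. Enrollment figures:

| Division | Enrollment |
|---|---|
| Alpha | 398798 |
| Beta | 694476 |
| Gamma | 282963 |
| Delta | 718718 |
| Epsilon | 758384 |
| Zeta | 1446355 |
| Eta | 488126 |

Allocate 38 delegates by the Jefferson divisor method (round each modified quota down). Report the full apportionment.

Alpha=3; Beta=5; Gamma=2; Delta=6; Epsilon=6; Zeta=12; Eta=4

Standard divisor 4787820/38 ≈ 125995.263; standard quotas: Alpha 3.165, Beta 5.512, Gamma 2.246, Delta 5.704, Epsilon 6.019, Zeta 11.479, Eta 3.874.
Rounding down gives 3, 5, 2, 5, 6, 11, 3 = 35 seats, so the divisor must be adjusted.
With modified divisor 117800: modified quotas Alpha 3.385, Beta 5.895, Gamma 2.402, Delta 6.101, Epsilon 6.438, Zeta 12.278, Eta 4.144.
Rounding down: Alpha 3, Beta 5, Gamma 2, Delta 6, Epsilon 6, Zeta 12, Eta 4 (total 38).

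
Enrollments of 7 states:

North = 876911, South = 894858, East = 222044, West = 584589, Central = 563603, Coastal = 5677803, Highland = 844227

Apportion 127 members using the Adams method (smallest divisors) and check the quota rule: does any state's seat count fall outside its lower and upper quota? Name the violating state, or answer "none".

Coastal

Standard quotas: North 11.524, South 11.760, East 2.918, West 7.682, Central 7.407, Coastal 74.615, Highland 11.094.
Adams allocation: North 12, South 12, East 3, West 8, Central 8, Coastal 73, Highland 11.
Coastal has quota 74.615 (lower 74, upper 75) but receives 73 — outside the quota interval.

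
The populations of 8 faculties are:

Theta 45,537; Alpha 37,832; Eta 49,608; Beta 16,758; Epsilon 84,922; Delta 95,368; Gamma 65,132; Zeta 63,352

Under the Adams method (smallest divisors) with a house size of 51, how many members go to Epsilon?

9

Standard divisor 458509/51 ≈ 8990.373; standard quotas: Theta 5.065, Alpha 4.208, Eta 5.518, Beta 1.864, Epsilon 9.446, Delta 10.608, Gamma 7.245, Zeta 7.047.
Rounding up gives 6, 5, 6, 2, 10, 11, 8, 8 = 56 seats, so the divisor must be adjusted.
With modified divisor 9513.16: modified quotas Theta 4.787, Alpha 3.977, Eta 5.215, Beta 1.762, Epsilon 8.927, Delta 10.025, Gamma 6.847, Zeta 6.659.
Rounding up: Theta 5, Alpha 4, Eta 6, Beta 2, Epsilon 9, Delta 11, Gamma 7, Zeta 7 (total 51).
Epsilon receives 9.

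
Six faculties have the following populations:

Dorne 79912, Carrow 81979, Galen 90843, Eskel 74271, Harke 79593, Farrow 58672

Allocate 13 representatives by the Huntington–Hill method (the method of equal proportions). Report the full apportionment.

With divisor 35277: modified quotas Dorne 2.265, Carrow 2.324, Galen 2.575, Eskel 2.105, Harke 2.256, Farrow 1.663.
Geometric-mean thresholds: Dorne √(2·3)=2.449, Carrow √(2·3)=2.449, Galen √(2·3)=2.449, Eskel √(2·3)=2.449, Harke √(2·3)=2.449, Farrow √(1·2)=1.414.
Each quota rounded against its threshold gives Dorne 2, Carrow 2, Galen 3, Eskel 2, Harke 2, Farrow 2 (total 13).

Dorne=2, Carrow=2, Galen=3, Eskel=2, Harke=2, Farrow=2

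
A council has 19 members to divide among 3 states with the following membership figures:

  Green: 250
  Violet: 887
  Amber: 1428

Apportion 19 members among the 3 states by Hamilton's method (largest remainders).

Standard divisor: 2565 ÷ 19 = 135.
Standard quotas: Green 1.852, Violet 6.570, Amber 10.578.
Lower quotas: Green 1, Violet 6, Amber 10 (sum 17, leaving 2 seats).
Remainders in descending order: Green 0.852, Amber 0.578, Violet 0.570.
Largest remainders: Green, Amber receive the extra seats.

Green 2; Violet 6; Amber 11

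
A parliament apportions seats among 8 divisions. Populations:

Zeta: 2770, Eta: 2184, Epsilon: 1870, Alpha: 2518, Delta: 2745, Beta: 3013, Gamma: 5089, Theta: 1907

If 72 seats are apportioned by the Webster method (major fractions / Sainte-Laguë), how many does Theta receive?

Standard divisor 22096/72 ≈ 306.889; standard quotas: Zeta 9.026, Eta 7.117, Epsilon 6.093, Alpha 8.205, Delta 8.945, Beta 9.818, Gamma 16.583, Theta 6.214.
Rounding to the nearest integer gives Zeta 9, Eta 7, Epsilon 6, Alpha 8, Delta 9, Beta 10, Gamma 17, Theta 6 — total 72, matching the house size, so no adjustment is needed.
Theta receives 6.

6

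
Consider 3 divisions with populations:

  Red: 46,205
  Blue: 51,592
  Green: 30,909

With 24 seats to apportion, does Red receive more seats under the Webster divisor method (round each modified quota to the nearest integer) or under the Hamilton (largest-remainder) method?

Webster: Red 9, Blue 9, Green 6.
Hamilton: Red 8, Blue 10, Green 6.
Red gets 9 under Webster and 8 under Hamilton.

Webster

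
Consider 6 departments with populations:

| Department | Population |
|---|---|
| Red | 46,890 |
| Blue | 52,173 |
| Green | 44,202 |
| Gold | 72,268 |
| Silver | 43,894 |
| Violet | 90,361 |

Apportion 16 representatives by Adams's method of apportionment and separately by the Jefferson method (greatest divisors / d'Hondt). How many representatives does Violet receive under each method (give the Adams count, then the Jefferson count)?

Adams: Red 2, Blue 3, Green 2, Gold 3, Silver 2, Violet 4.
Jefferson: Red 2, Blue 2, Green 2, Gold 3, Silver 2, Violet 5.
Violet gets 4 under Adams and 5 under Jefferson.

4 and 5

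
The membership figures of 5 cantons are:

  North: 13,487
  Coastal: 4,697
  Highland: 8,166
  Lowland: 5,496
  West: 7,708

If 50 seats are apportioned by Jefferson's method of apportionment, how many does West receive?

Standard divisor 39554/50 ≈ 791.08; standard quotas: North 17.049, Coastal 5.937, Highland 10.323, Lowland 6.947, West 9.744.
Rounding down gives 17, 5, 10, 6, 9 = 47 seats, so the divisor must be adjusted.
With modified divisor 760: modified quotas North 17.746, Coastal 6.180, Highland 10.745, Lowland 7.232, West 10.142.
Rounding down: North 17, Coastal 6, Highland 10, Lowland 7, West 10 (total 50).
West receives 10.

10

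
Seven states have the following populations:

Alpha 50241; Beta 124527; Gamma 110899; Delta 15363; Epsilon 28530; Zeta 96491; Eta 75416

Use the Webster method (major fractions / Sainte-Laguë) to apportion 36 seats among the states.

Alpha 4; Beta 9; Gamma 8; Delta 1; Epsilon 2; Zeta 7; Eta 5

Standard divisor 501467/36 ≈ 13929.639; standard quotas: Alpha 3.607, Beta 8.940, Gamma 7.961, Delta 1.103, Epsilon 2.048, Zeta 6.927, Eta 5.414.
Rounding to the nearest integer gives Alpha 4, Beta 9, Gamma 8, Delta 1, Epsilon 2, Zeta 7, Eta 5 — total 36, matching the house size, so no adjustment is needed.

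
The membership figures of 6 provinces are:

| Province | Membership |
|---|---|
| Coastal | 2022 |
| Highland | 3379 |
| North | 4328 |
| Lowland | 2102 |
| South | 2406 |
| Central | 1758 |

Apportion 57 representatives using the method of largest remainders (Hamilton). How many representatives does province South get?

9

Total 15995; standard divisor 15995/57 ≈ 280.614.
Standard quotas: Coastal 7.206, Highland 12.041, North 15.423, Lowland 7.491, South 8.574, Central 6.265.
Lower quotas: Coastal 7, Highland 12, North 15, Lowland 7, South 8, Central 6 (sum 55, leaving 2 seats).
Remainders in descending order: South 0.574, Lowland 0.491, North 0.423, Central 0.265, Coastal 0.206, Highland 0.041.
The surplus seats go to South, Lowland.
South receives 9.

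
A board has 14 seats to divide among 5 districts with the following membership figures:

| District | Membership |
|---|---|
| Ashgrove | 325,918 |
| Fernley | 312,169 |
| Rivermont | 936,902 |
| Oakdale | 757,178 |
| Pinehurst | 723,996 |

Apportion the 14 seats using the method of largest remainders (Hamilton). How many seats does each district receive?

Standard divisor: 3056163 ÷ 14 ≈ 218297.357.
Standard quotas: Ashgrove 1.4930, Fernley 1.4300, Rivermont 4.2919, Oakdale 3.4686, Pinehurst 3.3166.
Lower quotas: Ashgrove 1, Fernley 1, Rivermont 4, Oakdale 3, Pinehurst 3 (sum 12, leaving 2 seats).
Remainders in descending order: Ashgrove 0.4930, Oakdale 0.4686, Fernley 0.4300, Pinehurst 0.3166, Rivermont 0.2919.
Largest remainders: Ashgrove, Oakdale receive the extra seats.

Ashgrove 2; Fernley 1; Rivermont 4; Oakdale 4; Pinehurst 3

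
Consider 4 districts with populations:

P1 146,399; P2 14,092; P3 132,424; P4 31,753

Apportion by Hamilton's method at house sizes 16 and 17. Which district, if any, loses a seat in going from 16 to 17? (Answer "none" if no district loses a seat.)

At 16 seats: P1 7, P2 1, P3 6, P4 2.
At 17 seats: P1 8, P2 1, P3 7, P4 1.
P4 drops from 2 to 1.

P4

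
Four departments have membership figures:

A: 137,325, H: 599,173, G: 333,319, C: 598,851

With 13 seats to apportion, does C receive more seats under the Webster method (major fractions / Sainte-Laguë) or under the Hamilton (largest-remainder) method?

Hamilton

Webster: A 1, H 5, G 3, C 4.
Hamilton: A 1, H 5, G 2, C 5.
C gets 4 under Webster and 5 under Hamilton.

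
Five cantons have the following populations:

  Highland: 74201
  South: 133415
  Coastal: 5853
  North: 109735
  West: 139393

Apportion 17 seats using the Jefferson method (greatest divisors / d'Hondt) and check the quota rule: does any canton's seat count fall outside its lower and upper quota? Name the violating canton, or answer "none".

none

Standard quotas: Highland 2.727, South 4.903, Coastal 0.215, North 4.033, West 5.123.
Jefferson allocation: Highland 3, South 5, Coastal 0, North 4, West 5.
Every allocation lies between the lower and upper quota.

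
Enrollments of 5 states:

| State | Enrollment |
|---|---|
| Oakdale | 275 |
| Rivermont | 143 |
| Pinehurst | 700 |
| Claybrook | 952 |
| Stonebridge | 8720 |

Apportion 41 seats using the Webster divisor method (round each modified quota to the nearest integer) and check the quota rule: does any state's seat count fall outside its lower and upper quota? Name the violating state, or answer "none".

Standard quotas: Oakdale 1.045, Rivermont 0.543, Pinehurst 2.660, Claybrook 3.617, Stonebridge 33.134.
Webster allocation: Oakdale 1, Rivermont 1, Pinehurst 3, Claybrook 4, Stonebridge 32.
Stonebridge has quota 33.134 (lower 33, upper 34) but receives 32 — outside the quota interval.

Stonebridge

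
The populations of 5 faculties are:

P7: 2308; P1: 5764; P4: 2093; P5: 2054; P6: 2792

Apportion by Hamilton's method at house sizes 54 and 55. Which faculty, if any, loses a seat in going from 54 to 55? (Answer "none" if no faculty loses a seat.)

none

At 54 seats: P7 8, P1 21, P4 8, P5 7, P6 10.
At 55 seats: P7 8, P1 21, P4 8, P5 8, P6 10.
No faculty's allocation decreased.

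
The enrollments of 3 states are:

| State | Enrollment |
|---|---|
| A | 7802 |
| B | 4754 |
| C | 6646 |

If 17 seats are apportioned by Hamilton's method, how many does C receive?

The standard divisor is 19202/17 ≈ 1129.529.
Standard quotas: A 6.9073, B 4.2088, C 5.8839.
Lower quotas: A 6, B 4, C 5 (sum 15, leaving 2 seats).
Remainders in descending order: A 0.9073, C 0.8839, B 0.2088.
Largest remainders: A, C receive the extra seats.
C receives 6.

6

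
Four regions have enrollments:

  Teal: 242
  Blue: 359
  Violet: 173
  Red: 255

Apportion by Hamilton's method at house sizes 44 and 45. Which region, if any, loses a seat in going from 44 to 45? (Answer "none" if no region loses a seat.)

Violet

At 44 seats: Teal 10, Blue 15, Violet 8, Red 11.
At 45 seats: Teal 11, Blue 16, Violet 7, Red 11.
Violet drops from 8 to 7.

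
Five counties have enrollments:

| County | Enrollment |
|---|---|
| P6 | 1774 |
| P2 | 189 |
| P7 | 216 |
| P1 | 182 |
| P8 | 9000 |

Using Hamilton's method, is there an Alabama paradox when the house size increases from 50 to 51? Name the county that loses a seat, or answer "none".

none

At 50 seats: P6 8, P2 1, P7 1, P1 1, P8 39.
At 51 seats: P6 8, P2 1, P7 1, P1 1, P8 40.
No county's allocation decreased.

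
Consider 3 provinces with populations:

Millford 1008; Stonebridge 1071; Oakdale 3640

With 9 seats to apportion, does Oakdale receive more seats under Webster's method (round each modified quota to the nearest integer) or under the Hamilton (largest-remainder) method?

Webster: Millford 2, Stonebridge 2, Oakdale 5.
Hamilton: Millford 1, Stonebridge 2, Oakdale 6.
Oakdale gets 5 under Webster and 6 under Hamilton.

Hamilton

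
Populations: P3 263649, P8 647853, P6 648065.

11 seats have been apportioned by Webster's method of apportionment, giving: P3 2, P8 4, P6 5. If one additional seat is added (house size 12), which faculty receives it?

P8

Priority for the next seat is population ÷ (current seats + 0.5).
Priorities: P3 105459.600, P8 143967.333, P6 117830.000.
Highest priority: P8.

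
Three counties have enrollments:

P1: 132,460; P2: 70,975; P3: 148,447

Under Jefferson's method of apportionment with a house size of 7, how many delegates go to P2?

Standard divisor 351882/7 ≈ 50268.857; standard quotas: P1 2.635, P2 1.412, P3 2.953.
Rounding down gives 2, 1, 2 = 5 seats, so the divisor must be adjusted.
With modified divisor 40600: modified quotas P1 3.263, P2 1.748, P3 3.656.
Rounding down: P1 3, P2 1, P3 3 (total 7).
P2 receives 1.

1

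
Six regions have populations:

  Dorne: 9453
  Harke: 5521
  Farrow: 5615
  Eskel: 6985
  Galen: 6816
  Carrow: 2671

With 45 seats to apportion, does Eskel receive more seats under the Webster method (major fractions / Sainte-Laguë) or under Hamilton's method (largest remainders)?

Webster: Dorne 12, Harke 7, Farrow 7, Eskel 8, Galen 8, Carrow 3.
Hamilton: Dorne 11, Harke 7, Farrow 7, Eskel 9, Galen 8, Carrow 3.
Eskel gets 8 under Webster and 9 under Hamilton.

Hamilton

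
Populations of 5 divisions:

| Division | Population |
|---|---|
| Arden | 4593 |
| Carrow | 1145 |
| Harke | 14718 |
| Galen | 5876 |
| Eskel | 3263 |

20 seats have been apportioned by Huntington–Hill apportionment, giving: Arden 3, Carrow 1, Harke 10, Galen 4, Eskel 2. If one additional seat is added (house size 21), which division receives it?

Priority for the next seat is population ÷ (√(s·(s+1))).
Priorities: Arden 1325.885, Carrow 809.637, Harke 1403.306, Galen 1313.914, Eskel 1332.114.
Highest priority: Harke.

Harke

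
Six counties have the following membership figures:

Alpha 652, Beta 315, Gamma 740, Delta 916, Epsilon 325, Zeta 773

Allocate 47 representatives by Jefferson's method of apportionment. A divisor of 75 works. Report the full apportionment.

Alpha=8, Beta=4, Gamma=9, Delta=12, Epsilon=4, Zeta=10

With modified divisor 75: modified quotas Alpha 8.693, Beta 4.200, Gamma 9.867, Delta 12.213, Epsilon 4.333, Zeta 10.307.
Rounding down: Alpha 8, Beta 4, Gamma 9, Delta 12, Epsilon 4, Zeta 10 (total 47).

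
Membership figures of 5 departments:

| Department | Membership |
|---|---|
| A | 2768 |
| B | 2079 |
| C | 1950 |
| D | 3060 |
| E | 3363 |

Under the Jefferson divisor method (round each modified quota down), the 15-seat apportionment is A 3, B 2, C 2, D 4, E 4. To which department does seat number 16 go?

B

Priority for the next seat is population ÷ (current seats + 1).
Priorities: A 692.000, B 693.000, C 650.000, D 612.000, E 672.600.
Highest priority: B.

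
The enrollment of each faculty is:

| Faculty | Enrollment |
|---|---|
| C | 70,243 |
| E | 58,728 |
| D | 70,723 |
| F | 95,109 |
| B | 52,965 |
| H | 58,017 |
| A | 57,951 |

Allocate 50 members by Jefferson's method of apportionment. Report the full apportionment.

Standard divisor 463736/50 ≈ 9274.72; standard quotas: C 7.574, E 6.332, D 7.625, F 10.255, B 5.711, H 6.255, A 6.248.
Rounding down gives 7, 6, 7, 10, 5, 6, 6 = 47 seats, so the divisor must be adjusted.
With modified divisor 8700: modified quotas C 8.074, E 6.750, D 8.129, F 10.932, B 6.088, H 6.669, A 6.661.
Rounding down: C 8, E 6, D 8, F 10, B 6, H 6, A 6 (total 50).

C: 8, E: 6, D: 8, F: 10, B: 6, H: 6, A: 6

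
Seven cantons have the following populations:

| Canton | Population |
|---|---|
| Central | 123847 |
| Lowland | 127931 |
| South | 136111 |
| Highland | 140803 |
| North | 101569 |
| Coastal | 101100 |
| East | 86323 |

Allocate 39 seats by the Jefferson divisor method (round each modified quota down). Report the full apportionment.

Standard divisor 817684/39 ≈ 20966.256; standard quotas: Central 5.907, Lowland 6.102, South 6.492, Highland 6.716, North 4.844, Coastal 4.822, East 4.117.
Rounding down gives 5, 6, 6, 6, 4, 4, 4 = 35 seats, so the divisor must be adjusted.
With modified divisor 19800: modified quotas Central 6.255, Lowland 6.461, South 6.874, Highland 7.111, North 5.130, Coastal 5.106, East 4.360.
Rounding down: Central 6, Lowland 6, South 6, Highland 7, North 5, Coastal 5, East 4 (total 39).

Central 6, Lowland 6, South 6, Highland 7, North 5, Coastal 5, East 4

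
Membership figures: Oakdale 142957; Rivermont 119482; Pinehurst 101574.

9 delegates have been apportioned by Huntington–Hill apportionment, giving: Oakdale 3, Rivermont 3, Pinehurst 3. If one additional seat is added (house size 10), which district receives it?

Priority for the next seat is population ÷ (√(s·(s+1))).
Priorities: Oakdale 41268.131, Rivermont 34491.482, Pinehurst 29321.888.
Highest priority: Oakdale.

Oakdale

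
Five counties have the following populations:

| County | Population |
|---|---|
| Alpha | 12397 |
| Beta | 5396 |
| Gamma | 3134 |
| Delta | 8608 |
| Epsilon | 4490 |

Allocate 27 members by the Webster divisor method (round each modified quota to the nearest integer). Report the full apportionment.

Standard divisor 34025/27 ≈ 1260.185; standard quotas: Alpha 9.837, Beta 4.282, Gamma 2.487, Delta 6.831, Epsilon 3.563.
Rounding to the nearest integer gives Alpha 10, Beta 4, Gamma 2, Delta 7, Epsilon 4 — total 27, matching the house size, so no adjustment is needed.

Alpha 10; Beta 4; Gamma 2; Delta 7; Epsilon 4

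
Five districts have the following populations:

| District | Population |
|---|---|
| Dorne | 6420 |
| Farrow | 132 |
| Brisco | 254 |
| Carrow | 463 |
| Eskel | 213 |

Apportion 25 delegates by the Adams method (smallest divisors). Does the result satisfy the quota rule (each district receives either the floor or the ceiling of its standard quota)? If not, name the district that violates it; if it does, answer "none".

Standard quotas: Dorne 21.451, Farrow 0.441, Brisco 0.849, Carrow 1.547, Eskel 0.712.
Adams allocation: Dorne 20, Farrow 1, Brisco 1, Carrow 2, Eskel 1.
Dorne has quota 21.451 (lower 21, upper 22) but receives 20 — outside the quota interval.

Dorne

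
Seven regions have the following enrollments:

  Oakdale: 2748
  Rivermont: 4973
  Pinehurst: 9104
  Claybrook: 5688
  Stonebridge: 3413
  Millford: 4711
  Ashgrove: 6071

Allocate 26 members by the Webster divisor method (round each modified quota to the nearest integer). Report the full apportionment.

Oakdale: 2, Rivermont: 4, Pinehurst: 7, Claybrook: 4, Stonebridge: 2, Millford: 3, Ashgrove: 4

Standard divisor 36708/26 ≈ 1411.846; standard quotas: Oakdale 1.946, Rivermont 3.522, Pinehurst 6.448, Claybrook 4.029, Stonebridge 2.417, Millford 3.337, Ashgrove 4.300.
Rounding to the nearest integer gives 2, 4, 6, 4, 2, 3, 4 = 25 seats, so the divisor must be adjusted.
With modified divisor 1380: modified quotas Oakdale 1.991, Rivermont 3.604, Pinehurst 6.597, Claybrook 4.122, Stonebridge 2.473, Millford 3.414, Ashgrove 4.399.
Rounding to the nearest integer: Oakdale 2, Rivermont 4, Pinehurst 7, Claybrook 4, Stonebridge 2, Millford 3, Ashgrove 4 (total 26).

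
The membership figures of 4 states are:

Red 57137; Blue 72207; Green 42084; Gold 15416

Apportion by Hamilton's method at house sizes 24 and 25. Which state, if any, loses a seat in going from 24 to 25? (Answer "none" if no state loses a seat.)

Green

At 24 seats: Red 7, Blue 9, Green 6, Gold 2.
At 25 seats: Red 8, Blue 10, Green 5, Gold 2.
Green drops from 6 to 5.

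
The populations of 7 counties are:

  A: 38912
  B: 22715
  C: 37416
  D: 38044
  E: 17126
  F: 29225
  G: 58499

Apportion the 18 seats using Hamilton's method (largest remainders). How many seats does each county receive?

Standard divisor: 241937 ÷ 18 ≈ 13440.944.
Standard quotas: A 2.8950, B 1.6900, C 2.7837, D 2.8305, E 1.2742, F 2.1743, G 4.3523.
Lower quotas: A 2, B 1, C 2, D 2, E 1, F 2, G 4 (sum 14, leaving 4 seats).
Remainders in descending order: A 0.8950, D 0.8305, C 0.7837, B 0.6900, G 0.3523, E 0.2742, F 0.1743.
The surplus seats go to A, D, C, B.

A=3, B=2, C=3, D=3, E=1, F=2, G=4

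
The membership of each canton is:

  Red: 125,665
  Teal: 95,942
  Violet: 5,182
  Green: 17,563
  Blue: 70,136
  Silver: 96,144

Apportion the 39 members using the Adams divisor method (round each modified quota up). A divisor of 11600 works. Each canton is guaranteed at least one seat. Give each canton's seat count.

With modified divisor 11600: modified quotas Red 10.833, Teal 8.271, Violet 0.447, Green 1.514, Blue 6.046, Silver 8.288.
Rounding up: Red 11, Teal 9, Violet 1, Green 2, Blue 7, Silver 9 (total 39).

Red 11, Teal 9, Violet 1, Green 2, Blue 7, Silver 9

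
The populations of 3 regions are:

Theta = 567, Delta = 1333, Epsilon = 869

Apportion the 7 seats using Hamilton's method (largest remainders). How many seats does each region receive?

Total 2769; standard divisor 2769/7 ≈ 395.571.
Standard quotas: Theta 1.433, Delta 3.370, Epsilon 2.197.
Lower quotas: Theta 1, Delta 3, Epsilon 2 (sum 6, leaving 1 seat).
Remainders in descending order: Theta 0.433, Delta 0.370, Epsilon 0.197.
Largest remainder: Theta receives the extra seat.

Theta: 2; Delta: 3; Epsilon: 2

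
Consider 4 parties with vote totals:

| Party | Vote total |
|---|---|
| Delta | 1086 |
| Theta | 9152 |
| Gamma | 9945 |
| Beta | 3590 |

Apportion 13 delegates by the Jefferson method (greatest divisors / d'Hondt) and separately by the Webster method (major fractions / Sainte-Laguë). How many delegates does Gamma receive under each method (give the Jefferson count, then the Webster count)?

Jefferson: Delta 0, Theta 5, Gamma 6, Beta 2.
Webster: Delta 1, Theta 5, Gamma 5, Beta 2.
Gamma gets 6 under Jefferson and 5 under Webster.

6 and 5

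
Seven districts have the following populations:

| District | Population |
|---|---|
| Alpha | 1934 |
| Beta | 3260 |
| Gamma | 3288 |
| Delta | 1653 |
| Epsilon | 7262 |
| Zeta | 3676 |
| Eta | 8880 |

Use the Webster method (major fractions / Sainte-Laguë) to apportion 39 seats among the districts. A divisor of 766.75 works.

Alpha=3, Beta=4, Gamma=4, Delta=2, Epsilon=9, Zeta=5, Eta=12

With modified divisor 766.75: modified quotas Alpha 2.522, Beta 4.252, Gamma 4.288, Delta 2.156, Epsilon 9.471, Zeta 4.794, Eta 11.581.
Rounding to the nearest integer: Alpha 3, Beta 4, Gamma 4, Delta 2, Epsilon 9, Zeta 5, Eta 12 (total 39).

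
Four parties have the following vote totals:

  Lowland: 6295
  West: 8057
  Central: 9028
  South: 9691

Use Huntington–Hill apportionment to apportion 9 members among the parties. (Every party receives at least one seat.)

Lowland 2, West 2, Central 2, South 3

With divisor 3821: modified quotas Lowland 1.647, West 2.109, Central 2.363, South 2.536.
Geometric-mean thresholds: Lowland √(1·2)=1.414, West √(2·3)=2.449, Central √(2·3)=2.449, South √(2·3)=2.449.
Each quota rounded against its threshold gives Lowland 2, West 2, Central 2, South 3 (total 9).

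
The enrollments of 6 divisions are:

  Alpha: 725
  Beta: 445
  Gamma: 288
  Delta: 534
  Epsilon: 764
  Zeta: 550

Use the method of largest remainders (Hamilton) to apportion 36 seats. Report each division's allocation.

Alpha 8, Beta 5, Gamma 3, Delta 6, Epsilon 8, Zeta 6

Standard divisor: 3306 ÷ 36 ≈ 91.833.
Standard quotas: Alpha 7.895, Beta 4.846, Gamma 3.136, Delta 5.815, Epsilon 8.319, Zeta 5.989.
Lower quotas: Alpha 7, Beta 4, Gamma 3, Delta 5, Epsilon 8, Zeta 5 (sum 32, leaving 4 seats).
Remainders in descending order: Zeta 0.989, Alpha 0.895, Beta 0.846, Delta 0.815, Epsilon 0.319, Gamma 0.136.
Largest remainders: Zeta, Alpha, Beta, Delta receive the extra seats.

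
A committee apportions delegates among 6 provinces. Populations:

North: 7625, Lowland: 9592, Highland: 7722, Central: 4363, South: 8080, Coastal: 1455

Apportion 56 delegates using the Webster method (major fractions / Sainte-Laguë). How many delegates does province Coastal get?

Standard divisor 38837/56 ≈ 693.518; standard quotas: North 10.995, Lowland 13.831, Highland 11.135, Central 6.291, South 11.651, Coastal 2.098.
Rounding to the nearest integer gives North 11, Lowland 14, Highland 11, Central 6, South 12, Coastal 2 — total 56, matching the house size, so no adjustment is needed.
Coastal receives 2.

2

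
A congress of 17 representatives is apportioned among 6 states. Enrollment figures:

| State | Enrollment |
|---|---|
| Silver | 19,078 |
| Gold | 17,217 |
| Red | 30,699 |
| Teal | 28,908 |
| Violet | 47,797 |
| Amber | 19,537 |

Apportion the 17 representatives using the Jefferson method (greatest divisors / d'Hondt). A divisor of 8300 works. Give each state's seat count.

With modified divisor 8300: modified quotas Silver 2.299, Gold 2.074, Red 3.699, Teal 3.483, Violet 5.759, Amber 2.354.
Rounding down: Silver 2, Gold 2, Red 3, Teal 3, Violet 5, Amber 2 (total 17).

Silver: 2; Gold: 2; Red: 3; Teal: 3; Violet: 5; Amber: 2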